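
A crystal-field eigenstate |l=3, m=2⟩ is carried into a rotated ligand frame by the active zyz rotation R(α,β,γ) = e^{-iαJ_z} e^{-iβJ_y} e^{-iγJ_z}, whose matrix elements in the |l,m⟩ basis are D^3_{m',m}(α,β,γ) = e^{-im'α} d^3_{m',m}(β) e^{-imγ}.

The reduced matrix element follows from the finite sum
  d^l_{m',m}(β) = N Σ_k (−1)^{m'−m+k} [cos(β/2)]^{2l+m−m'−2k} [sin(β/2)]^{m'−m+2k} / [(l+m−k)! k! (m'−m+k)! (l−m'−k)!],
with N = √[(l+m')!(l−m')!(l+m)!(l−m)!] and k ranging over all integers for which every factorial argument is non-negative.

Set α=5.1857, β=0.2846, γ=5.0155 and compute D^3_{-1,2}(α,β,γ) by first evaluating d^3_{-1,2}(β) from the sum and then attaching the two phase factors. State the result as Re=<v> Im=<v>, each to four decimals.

Re=0.0023 Im=0.0172

D^3_{-1,2}(5.1857,0.2846,5.0155) = e^{-i·-1·5.1857}·d^3_{-1,2}(0.2846)·e^{-i·2·5.0155}. Compute d first:
c=cos(0.284600/2)=0.989892, s=sin(0.284600/2)=0.141820; N=√[2·24·120·1]=75.894664
The bounds max(0,m−m')=3 and min(l+m,l−m')=4 give 2 terms
  k=3: (−1)^0·75.8947/(12)·0.9899^3·0.1418^3 = +0.017499
  k=4: (−1)^1·75.8947/(24)·0.9899^1·0.1418^5 = -0.000180
d^3_{-1,2}(0.2846) = +0.017499 -0.000180 = +0.017319
Attach z-rotation phases: D = e^{-i(-1)(5.1857)}·(+0.017319)·e^{-i(2)(5.0155)} = +0.002295+0.017166i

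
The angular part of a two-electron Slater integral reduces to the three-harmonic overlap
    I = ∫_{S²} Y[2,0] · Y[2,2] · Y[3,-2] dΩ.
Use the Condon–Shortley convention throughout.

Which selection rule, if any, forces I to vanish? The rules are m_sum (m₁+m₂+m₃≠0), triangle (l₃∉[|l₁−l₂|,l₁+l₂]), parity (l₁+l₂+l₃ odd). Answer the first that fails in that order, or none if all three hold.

azimuthal sum: 0 + 2 − 2 = 0  ✓
0 ≤ 3 ≤ 4 (triangle on l)  ✓
L = 2 + 2 + 3 = 7 (odd)  ✗

parity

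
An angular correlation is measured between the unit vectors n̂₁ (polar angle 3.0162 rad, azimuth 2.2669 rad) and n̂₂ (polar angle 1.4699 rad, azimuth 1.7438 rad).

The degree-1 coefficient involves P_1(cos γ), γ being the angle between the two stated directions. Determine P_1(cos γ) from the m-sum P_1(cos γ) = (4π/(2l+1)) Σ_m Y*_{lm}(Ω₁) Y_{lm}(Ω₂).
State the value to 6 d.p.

Summing Y*_{l m}(θ₁,φ₁)·Y_{l m}(θ₂,φ₂) over m ∈ [−1, 1]; prefactor 4π/(2·1+1) = 4.188790:
  [-1]  conj(Y_{1,-1})(Ω₁) = -0.027707+0.033156i ; Y_{1,-1}(Ω₂) = -0.059172-0.338606i ; Δ = +0.012866+0.007420i
  [+0]  conj(Y_{1,0})(Ω₁) = -0.484766-0.000000i ; Y_{1,0}(Ω₂) = +0.049215+0.000000i ; Δ = -0.023858-0.000000i
  [+1]  conj(Y_{1,1})(Ω₁) = +0.027707+0.033156i ; Y_{1,1}(Ω₂) = +0.059172-0.338606i ; Δ = +0.012866-0.007420i
Total Σ_m = +0.001875+0.000000i. Multiply by 4.188790: +0.007855+0.000000i. P_1(cos γ) = 0.007855

0.007855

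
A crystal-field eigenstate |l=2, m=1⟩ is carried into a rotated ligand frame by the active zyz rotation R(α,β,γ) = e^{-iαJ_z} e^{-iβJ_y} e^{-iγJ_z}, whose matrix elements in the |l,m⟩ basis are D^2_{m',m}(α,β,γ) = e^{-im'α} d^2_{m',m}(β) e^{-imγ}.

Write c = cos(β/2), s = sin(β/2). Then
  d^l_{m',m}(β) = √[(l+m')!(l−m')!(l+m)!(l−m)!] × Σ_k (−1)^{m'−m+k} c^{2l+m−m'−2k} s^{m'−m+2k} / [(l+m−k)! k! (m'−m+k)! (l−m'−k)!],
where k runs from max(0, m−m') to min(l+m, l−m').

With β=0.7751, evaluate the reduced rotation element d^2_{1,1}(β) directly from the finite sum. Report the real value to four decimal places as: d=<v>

d^2_{1,1}(β=0.7751) via the finite sum:
With c≡cos(β/2)=0.925838 and s≡sin(β/2)=0.377921, N=[6·1·6·1]^{1/2}=6.000000
k∈{0,1} keeps every argument non-negative
  k=0: (−1)^0·6.0000/(6)·0.9258^4·0.3779^0 = +0.734750
  k=1: (−1)^1·6.0000/(2)·0.9258^2·0.3779^2 = -0.367277
d^2_{1,1}(0.7751) = +0.734750 -0.367277 = +0.367473

d=0.3675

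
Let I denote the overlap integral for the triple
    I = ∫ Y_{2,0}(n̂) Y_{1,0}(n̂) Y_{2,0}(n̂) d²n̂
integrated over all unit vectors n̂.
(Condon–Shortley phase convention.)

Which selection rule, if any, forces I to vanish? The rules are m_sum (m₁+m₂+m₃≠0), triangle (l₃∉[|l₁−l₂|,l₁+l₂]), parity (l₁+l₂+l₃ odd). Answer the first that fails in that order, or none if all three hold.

azimuthal sum: 0 + 0 + 0 = 0  ✓
1 ≤ 2 ≤ 3 (triangle on l)  ✓
L = 2 + 1 + 2 = 5 (odd)  ✗

parity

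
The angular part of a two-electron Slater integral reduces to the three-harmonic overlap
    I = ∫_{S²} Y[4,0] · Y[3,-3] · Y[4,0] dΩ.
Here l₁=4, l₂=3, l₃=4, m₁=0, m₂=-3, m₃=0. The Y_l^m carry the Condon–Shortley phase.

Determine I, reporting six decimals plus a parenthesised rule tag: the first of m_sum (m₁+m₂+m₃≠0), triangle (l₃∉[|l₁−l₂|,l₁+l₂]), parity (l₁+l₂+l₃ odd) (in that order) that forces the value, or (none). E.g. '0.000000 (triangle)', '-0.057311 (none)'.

0 − 3 + 0 = -3 ≠ 0: azimuthal integral kills it; I = 0

0.000000 (m_sum)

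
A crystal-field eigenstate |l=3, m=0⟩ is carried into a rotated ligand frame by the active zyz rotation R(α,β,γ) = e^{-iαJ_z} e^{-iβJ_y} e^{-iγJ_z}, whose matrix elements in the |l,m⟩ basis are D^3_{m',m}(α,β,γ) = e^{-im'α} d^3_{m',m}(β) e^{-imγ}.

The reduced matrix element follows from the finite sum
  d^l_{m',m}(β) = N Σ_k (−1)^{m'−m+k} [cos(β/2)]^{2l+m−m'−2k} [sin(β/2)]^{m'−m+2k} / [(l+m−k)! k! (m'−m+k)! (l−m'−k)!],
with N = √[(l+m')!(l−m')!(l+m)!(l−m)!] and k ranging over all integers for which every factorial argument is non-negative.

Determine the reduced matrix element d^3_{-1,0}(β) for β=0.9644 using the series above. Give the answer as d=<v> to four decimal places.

d^3_{-1,0}(β=0.9644) via the finite sum:
With c≡cos(β/2)=0.885977 and s≡sin(β/2)=0.463729, N=[2·24·6·6]^{1/2}=41.569219
Admissible k: 1..3 (factorial args all ≥0)
  k=1: (−1)^0·41.5692/(12)·0.8860^5·0.4637^1 = +0.876935
  k=2: (−1)^1·41.5692/(4)·0.8860^3·0.4637^3 = -0.720731
  k=3: (−1)^2·41.5692/(12)·0.8860^1·0.4637^5 = +0.065817
d^3_{-1,0}(0.9644) = +0.876935 -0.720731 +0.065817 = +0.222021

d=0.2220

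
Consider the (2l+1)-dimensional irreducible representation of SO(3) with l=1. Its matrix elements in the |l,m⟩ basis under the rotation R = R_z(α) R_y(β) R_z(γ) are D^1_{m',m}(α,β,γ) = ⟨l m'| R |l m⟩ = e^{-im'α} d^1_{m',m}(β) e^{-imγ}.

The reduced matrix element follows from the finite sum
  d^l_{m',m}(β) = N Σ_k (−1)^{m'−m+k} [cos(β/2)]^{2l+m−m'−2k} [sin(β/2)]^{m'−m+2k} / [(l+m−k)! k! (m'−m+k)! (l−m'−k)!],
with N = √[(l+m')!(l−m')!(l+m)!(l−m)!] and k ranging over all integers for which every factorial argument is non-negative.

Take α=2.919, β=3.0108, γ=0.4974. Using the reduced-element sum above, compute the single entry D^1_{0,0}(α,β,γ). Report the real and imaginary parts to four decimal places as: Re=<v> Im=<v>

Re=-0.9915 Im=0.0000

First d^1_{0,0}(β=3.0108), then the phase factors e^{-i(0)α} and e^{-i(0)γ}:
With c≡cos(β/2)=0.065350 and s≡sin(β/2)=0.997862, N=[1·1·1·1]^{1/2}=1.000000
Admissible k: 0..1 (factorial args all ≥0)
  k=0: (−1)^0·1.0000/(1)·0.0653^2·0.9979^0 = +0.004271
  k=1: (−1)^1·1.0000/(1)·0.0653^0·0.9979^2 = -0.995729
d^1_{0,0}(3.0108) = +0.004271 -0.995729 = -0.991459
D = (+1.000000+0.000000i)·(-0.991459)·(+1.000000+0.000000i) = -0.991459+0.000000i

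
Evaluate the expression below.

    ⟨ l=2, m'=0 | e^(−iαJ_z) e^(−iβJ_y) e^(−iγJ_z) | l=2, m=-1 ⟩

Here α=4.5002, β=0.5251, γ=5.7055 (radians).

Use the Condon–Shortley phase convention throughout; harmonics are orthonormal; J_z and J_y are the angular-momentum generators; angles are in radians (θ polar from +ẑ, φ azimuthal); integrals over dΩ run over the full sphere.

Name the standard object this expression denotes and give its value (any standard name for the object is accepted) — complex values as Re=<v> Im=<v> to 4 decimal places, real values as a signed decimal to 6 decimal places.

This is a Wigner D-matrix element — the rotation-matrix element ⟨l m'| R(α,β,γ) |l m⟩ in the angular-momentum basis.
First d^2_{0,-1}(β=0.5251), then the phase factors e^{-i(0)α} and e^{-i(-1)γ}:
c=cos(0.525100/2)=0.965731, s=sin(0.525100/2)=0.259544; N=√[2·2·1·6]=4.898979
The bounds max(0,m−m')=0 and min(l+m,l−m')=1 give 2 terms
  k=0: (−1)^1·4.8990/(2)·0.9657^3·0.2595^1 = -0.572606
  k=1: (−1)^2·4.8990/(2)·0.9657^1·0.2595^3 = +0.041359
d^2_{0,-1}(0.5251) = -0.572606 +0.041359 = -0.531247
Phases: e^{-i·(0)·4.5002}=+1.000000+0.000000i, e^{-i·(-1)·5.7055}=+0.837729-0.546086i ⇒ D=-0.445041+0.290107i

Wigner D-matrix element, Re=-0.4450 Im=0.2901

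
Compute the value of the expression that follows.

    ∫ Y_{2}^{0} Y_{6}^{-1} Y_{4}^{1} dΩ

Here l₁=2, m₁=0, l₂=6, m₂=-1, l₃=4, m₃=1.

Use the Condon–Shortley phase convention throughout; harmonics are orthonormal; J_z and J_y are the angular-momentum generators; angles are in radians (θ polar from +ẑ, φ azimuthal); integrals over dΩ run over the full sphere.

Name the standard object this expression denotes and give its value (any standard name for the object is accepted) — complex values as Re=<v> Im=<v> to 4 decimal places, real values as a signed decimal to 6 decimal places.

This is a Gaunt coefficient — the integral of a triple product of spherical harmonics over the sphere.
m-sum 0 ✓  L=12 even ✓  4≤4≤8 ✓
Π(2lᵢ+1) = 5×13×9 = 585
triangle coeff Δ(2,6,4) = 1/6435
Σ_t [2,2]: t=2:+1/2304 = 1/2304
(3j)²=5/143 [(2 6 4; 0 0 0)], sign=+1
Σ_t [2,2]: t=2:+1/2880 = 1/2880
(3j)²=14/429 [(2 6 4; 0 -1 1)], sign=-1
⇒ 4πI² = 1050/1573
I = (-1)√(1050/1573/(4π)) = -0.23047581

Gaunt coefficient, -0.230476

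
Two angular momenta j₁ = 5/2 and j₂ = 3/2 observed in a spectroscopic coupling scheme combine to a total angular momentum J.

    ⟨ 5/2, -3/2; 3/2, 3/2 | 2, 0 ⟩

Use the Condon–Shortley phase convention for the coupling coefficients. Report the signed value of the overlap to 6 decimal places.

+0.654654  (= +√(3/7))

j₁+j₂−J=2  J+j₁−j₂=3  J−j₁+j₂=1  j₁+j₂+J+1=7
(j₁±m₁, j₂±m₂, J±M) = (1,4,3,0,2,2)
P² = 48/7
sum k=2..2:
  [2] +1/4 = 1/4
S = 1/4
C² = P²·S² = 3/7 ; C = +0.654654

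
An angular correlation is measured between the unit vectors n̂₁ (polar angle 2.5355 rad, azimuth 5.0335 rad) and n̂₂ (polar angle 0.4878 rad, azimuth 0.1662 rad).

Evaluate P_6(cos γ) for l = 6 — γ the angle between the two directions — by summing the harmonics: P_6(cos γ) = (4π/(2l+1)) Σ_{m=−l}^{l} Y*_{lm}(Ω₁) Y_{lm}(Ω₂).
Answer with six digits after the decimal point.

Summing Y*_{l m}(θ₁,φ₁)·Y_{l m}(θ₂,φ₂) over m ∈ [−6, 6]; prefactor 4π/(2·6+1) = 0.966644:
  m=-6: (0.00575 - 0.01547j) × (0.00278 - 0.00430j) = -0.00005 - 0.00007j  (running Σ = -0.00005 - 0.00007j)
  m=-5: (-0.08246 - 0.00287j) × (0.02254 - 0.02469j) = -0.00193 + 0.00197j  (running Σ = -0.00198 + 0.00190j)
  m=-4: (0.06824 + 0.23176j) × (0.10275 - 0.08054j) = 0.02568 + 0.01832j  (running Σ = 0.02370 + 0.02022j)
  m=-3: (0.36002 - 0.25027j) × (0.29051 - 0.15818j) = 0.06500 - 0.12965j  (running Σ = 0.08870 - 0.10943j)
  m=-2: (-0.32995 - 0.24681j) × (0.47667 - 0.16455j) = -0.19789 - 0.06335j  (running Σ = -0.10919 - 0.17278j)
  m=-1: (0.01262 - 0.03794j) × (0.28334 - 0.04753j) = 0.00177 - 0.01135j  (running Σ = -0.10742 - 0.18413j)
  m=0: (-0.41992 + 0.00000j) × (-0.32501 + 0.00000j) = 0.13648 + 0.00000j  (running Σ = 0.02906 - 0.18413j)
  m=1: (-0.01262 - 0.03794j) × (-0.28334 - 0.04753j) = 0.00177 + 0.01135j  (running Σ = 0.03083 - 0.17278j)
  m=2: (-0.32995 + 0.24681j) × (0.47667 + 0.16455j) = -0.19789 + 0.06335j  (running Σ = -0.16706 - 0.10943j)
  m=3: (-0.36002 - 0.25027j) × (-0.29051 - 0.15818j) = 0.06500 + 0.12965j  (running Σ = -0.10206 + 0.02022j)
  m=4: (0.06824 - 0.23176j) × (0.10275 + 0.08054j) = 0.02568 - 0.01832j  (running Σ = -0.07638 + 0.00190j)
  m=5: (0.08246 - 0.00287j) × (-0.02254 - 0.02469j) = -0.00193 - 0.00197j  (running Σ = -0.07831 - 0.00007j)
  m=6: (0.00575 + 0.01547j) × (0.00278 + 0.00430j) = -0.00005 + 0.00007j  (running Σ = -0.07836 + 0.00000j)
Accumulated sum -0.07836 + 0.00000j; after 4π/(2l+1) scaling, -0.07574 + 0.00000j ⇒ P_6 = -0.075742

-0.075742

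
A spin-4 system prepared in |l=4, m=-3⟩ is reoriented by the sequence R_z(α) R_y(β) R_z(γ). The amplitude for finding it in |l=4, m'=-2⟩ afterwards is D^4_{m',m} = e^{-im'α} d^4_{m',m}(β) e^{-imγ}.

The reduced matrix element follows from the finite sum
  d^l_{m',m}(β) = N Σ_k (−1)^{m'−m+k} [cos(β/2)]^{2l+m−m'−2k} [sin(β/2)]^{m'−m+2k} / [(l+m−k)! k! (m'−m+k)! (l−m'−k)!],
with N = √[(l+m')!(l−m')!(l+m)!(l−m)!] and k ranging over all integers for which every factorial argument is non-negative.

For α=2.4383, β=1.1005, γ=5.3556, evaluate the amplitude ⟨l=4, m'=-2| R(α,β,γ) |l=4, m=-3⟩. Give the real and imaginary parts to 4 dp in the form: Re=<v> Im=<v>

Re=-0.0412 Im=0.0715

D^4_{-2,-3}(2.4383,1.1005,5.3556) = e^{-i·-2·2.4383}·d^4_{-2,-3}(1.1005)·e^{-i·-3·5.3556}. Compute d first:
Half-angle: c=0.852394, s=0.522900. N=√(2·720·1·5040)=2693.993318
The bounds max(0,m−m')=0 and min(l+m,l−m')=1 give 2 terms
  k=0: (−1)^1·2693.9933/(720)·0.8524^7·0.5229^1 = -0.639683
  k=1: (−1)^2·2693.9933/(240)·0.8524^5·0.5229^3 = +0.722177
d^4_{-2,-3}(1.1005) = -0.639683 +0.722177 = +0.082494
D = (+0.163474-0.986548i)·(+0.082494)·(-0.936306-0.351185i) = -0.041207+0.071464i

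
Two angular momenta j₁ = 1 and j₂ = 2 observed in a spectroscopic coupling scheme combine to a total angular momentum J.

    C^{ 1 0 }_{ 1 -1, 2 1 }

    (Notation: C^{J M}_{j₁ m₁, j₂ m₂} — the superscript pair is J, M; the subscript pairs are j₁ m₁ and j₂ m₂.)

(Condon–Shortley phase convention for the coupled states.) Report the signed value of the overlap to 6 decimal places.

√[3·2!0!2!/5! · 0!2!3!1!1!1!] = √(6/5)
  +(−1)^2/∏(2,0,0,1,0,1)! = 1/2  (running 1/2)
⟨..|..⟩ = √(6/5)·(1/2) = +0.547723

+0.547723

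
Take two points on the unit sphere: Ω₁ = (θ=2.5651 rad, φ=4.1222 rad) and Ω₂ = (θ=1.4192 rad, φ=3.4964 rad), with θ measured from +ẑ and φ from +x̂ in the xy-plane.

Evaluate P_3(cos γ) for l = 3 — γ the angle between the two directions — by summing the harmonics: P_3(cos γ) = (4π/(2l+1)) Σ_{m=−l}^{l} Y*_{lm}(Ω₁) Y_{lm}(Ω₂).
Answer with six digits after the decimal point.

Term-by-term m-sum for l=3 (normalisation 4π/7 = 1.795196):
  [-3]  conj(Y_{3,-3})(Ω₁) = 0.06623 - 0.01341j ; Y_{3,-3}(Ω₂) = -0.19547 + 0.35246j ; Δ = -0.00822 + 0.02596j
  [-2]  conj(Y_{3,-2})(Ω₁) = 0.09689 - 0.23542j ; Y_{3,-2}(Ω₂) = 0.11441 - 0.09826j ; Δ = -0.01205 - 0.03645j
  [-1]  conj(Y_{3,-1})(Ω₁) = -0.24650 - 0.36801j ; Y_{3,-1}(Ω₂) = 0.26541 - 0.09833j ; Δ = -0.10161 - 0.07344j
  [+0]  conj(Y_{3,0})(Ω₁) = -0.16094 + 0.00000j ; Y_{3,0}(Ω₂) = -0.16264 + 0.00000j ; Δ = 0.02618 + 0.00000j
  [+1]  conj(Y_{3,1})(Ω₁) = 0.24650 - 0.36801j ; Y_{3,1}(Ω₂) = -0.26541 - 0.09833j ; Δ = -0.10161 + 0.07344j
  [+2]  conj(Y_{3,2})(Ω₁) = 0.09689 + 0.23542j ; Y_{3,2}(Ω₂) = 0.11441 + 0.09826j ; Δ = -0.01205 + 0.03645j
  [+3]  conj(Y_{3,3})(Ω₁) = -0.06623 - 0.01341j ; Y_{3,3}(Ω₂) = 0.19547 + 0.35246j ; Δ = -0.00822 - 0.02596j
Accumulated sum -0.21759 - 0.00000j; after 4π/(2l+1) scaling, -0.39061 - 0.00000j ⇒ P_3 = -0.390611

-0.390611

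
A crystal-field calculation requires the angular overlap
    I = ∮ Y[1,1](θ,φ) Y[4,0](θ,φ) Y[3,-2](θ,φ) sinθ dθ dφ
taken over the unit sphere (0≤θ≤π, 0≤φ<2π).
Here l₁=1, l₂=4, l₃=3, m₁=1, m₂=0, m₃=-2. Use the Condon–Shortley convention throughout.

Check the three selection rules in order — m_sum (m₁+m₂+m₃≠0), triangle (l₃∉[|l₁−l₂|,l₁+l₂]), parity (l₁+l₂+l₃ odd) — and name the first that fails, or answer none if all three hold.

m_sum

azimuthal sum: 1 + 0 − 2 = -1  ✗
3 ≤ 3 ≤ 5 (triangle on l)
L = 1 + 4 + 3 = 8 (even)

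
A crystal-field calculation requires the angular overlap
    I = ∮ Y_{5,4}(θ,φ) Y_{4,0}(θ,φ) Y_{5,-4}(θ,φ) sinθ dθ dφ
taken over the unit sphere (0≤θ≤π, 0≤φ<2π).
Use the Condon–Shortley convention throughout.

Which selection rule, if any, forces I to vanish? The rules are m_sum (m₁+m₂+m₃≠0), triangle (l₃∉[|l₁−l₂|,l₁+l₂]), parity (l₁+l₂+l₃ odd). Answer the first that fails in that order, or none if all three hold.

azimuthal sum: 4 + 0 − 4 = 0  ✓
1 ≤ 5 ≤ 9 (triangle on l)  ✓
L = 5 + 4 + 5 = 14 (even)  ✓

none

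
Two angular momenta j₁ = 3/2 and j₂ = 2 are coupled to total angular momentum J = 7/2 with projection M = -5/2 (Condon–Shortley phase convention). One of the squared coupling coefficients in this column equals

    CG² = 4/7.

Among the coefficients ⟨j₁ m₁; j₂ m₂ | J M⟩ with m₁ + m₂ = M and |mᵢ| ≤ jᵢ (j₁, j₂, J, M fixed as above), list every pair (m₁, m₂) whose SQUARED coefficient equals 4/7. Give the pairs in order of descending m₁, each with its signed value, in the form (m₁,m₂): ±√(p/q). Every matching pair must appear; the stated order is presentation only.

Admissible pairs with m₁+m₂ = M = -5/2: (-3/2,-1), (-1/2,-2)
  (m₁,m₂)=(-1/2,-2): CG² = 3/7, CG = +√(3/7)
  (m₁,m₂)=(-3/2,-1): CG² = 4/7, CG = +√(4/7)   ← matches the target
Pairs with CG² = 4/7: (-3/2,-1): +√(4/7)

(-3/2,-1): +√(4/7)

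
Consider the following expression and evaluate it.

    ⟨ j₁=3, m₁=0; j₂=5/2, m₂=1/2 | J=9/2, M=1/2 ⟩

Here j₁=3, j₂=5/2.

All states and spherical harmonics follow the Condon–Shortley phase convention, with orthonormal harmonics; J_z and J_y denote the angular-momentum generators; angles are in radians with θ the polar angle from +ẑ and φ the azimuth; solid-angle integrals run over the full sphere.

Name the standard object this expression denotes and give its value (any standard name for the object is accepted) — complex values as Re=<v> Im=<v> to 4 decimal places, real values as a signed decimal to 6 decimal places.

This is a Clebsch–Gordan (vector-coupling) coefficient.
√[10·1!5!4!/11! · 3!3!3!2!5!4!] = √(69120/77)
  +(−1)^0/∏(0,1,3,3,2,1)! = 1/72  (running 1/72)
  +(−1)^1/∏(1,0,2,2,3,2)! = -1/48  (running -1/144)
⟨..|..⟩ = √(69120/77)·(-1/144) = -0.208063

Clebsch–Gordan coefficient, −√(10/231) ≈ -0.208063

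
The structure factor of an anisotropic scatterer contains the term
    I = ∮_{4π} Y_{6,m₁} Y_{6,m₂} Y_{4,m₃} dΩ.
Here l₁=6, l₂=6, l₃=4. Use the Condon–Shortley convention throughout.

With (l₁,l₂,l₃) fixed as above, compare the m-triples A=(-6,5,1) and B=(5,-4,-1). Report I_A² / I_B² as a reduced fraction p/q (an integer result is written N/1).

33/2

Same 6,6,4: normalisation and zero-m 3j drop out of the ratio.
A: Δ: 8! 4! 4! / 17! → 1/15315300; sum: t=8:+1/5806080 = 1/5806080; 3j²(6 6 4; -6 5 1) = Δ·Π!·Σ² = 165/6188  (sign -1)
B: Δ: 8! 4! 4! / 17! → 1/15315300; sum: t=0:+1/967680 t=1:−1/725760 = -1/2903040; 3j²(6 6 4; 5 -4 -1) = Δ·Π!·Σ² = 5/3094  (sign +1)
I_A²/I_B² = (165/6188)/(5/3094) = 33/2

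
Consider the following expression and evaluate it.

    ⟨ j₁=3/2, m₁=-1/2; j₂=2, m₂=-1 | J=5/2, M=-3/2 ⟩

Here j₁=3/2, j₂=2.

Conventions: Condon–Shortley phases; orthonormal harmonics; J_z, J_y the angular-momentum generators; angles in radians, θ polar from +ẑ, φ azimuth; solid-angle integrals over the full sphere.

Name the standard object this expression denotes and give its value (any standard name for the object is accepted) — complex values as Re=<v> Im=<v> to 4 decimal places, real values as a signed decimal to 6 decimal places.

This is a Clebsch–Gordan (vector-coupling) coefficient.
√[6·1!2!3!/7! · 1!2!1!3!1!4!] = √(144/35)
  +(−1)^0/∏(0,1,2,1,0,2)! = 1/4  (running 1/4)
  +(−1)^1/∏(1,0,1,0,1,3)! = -1/6  (running 1/12)
⟨..|..⟩ = √(144/35)·(1/12) = +0.169031

Clebsch–Gordan coefficient, +√(1/35) ≈ +0.169031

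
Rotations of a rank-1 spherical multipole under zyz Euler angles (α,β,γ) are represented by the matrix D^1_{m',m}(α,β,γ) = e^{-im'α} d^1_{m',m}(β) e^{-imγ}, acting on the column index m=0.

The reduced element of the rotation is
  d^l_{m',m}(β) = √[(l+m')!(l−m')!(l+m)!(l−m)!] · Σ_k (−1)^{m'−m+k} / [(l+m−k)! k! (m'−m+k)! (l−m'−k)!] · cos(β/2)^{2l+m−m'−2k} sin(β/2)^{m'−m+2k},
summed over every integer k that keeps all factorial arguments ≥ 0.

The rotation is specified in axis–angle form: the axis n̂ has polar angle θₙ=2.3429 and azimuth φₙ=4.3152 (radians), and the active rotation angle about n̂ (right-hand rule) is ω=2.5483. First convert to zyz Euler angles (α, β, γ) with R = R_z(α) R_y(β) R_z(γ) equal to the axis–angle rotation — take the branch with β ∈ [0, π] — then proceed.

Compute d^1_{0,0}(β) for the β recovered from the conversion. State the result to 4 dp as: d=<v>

d=0.0611

Axis–angle → zyz. n̂ = (sinθₙcosφₙ, sinθₙsinφₙ, cosθₙ) = (-0.277141, -0.660671, -0.697644), ω = 2.5483.
R = I cosω + sinω [n̂]ₓ + (1−cosω) n̂n̂ᵀ gives
  R = [-0.688616, +0.724955, -0.015728; -0.055142, -0.030726, +0.998006; +0.723026, +0.688110, +0.061134]
β = atan2(√(R₁₃²+R₂₃²), R₃₃) = 1.509624; α = atan2(R₂₃, R₁₃) mod 2π = 1.586555; γ = atan2(R₃₂, −R₃₁) mod 2π = 2.380932
d^1_{0,0}(β=1.5096) via the finite sum:
c=cos(1.509624/2)=0.728400, s=sin(1.509624/2)=0.685152; N=√[1·1·1·1]=1.000000
Admissible k: 0..1 (factorial args all ≥0)
  k=0: (−1)^0·1.0000/(1)·0.7284^2·0.6852^0 = +0.530567
  k=1: (−1)^1·1.0000/(1)·0.7284^0·0.6852^2 = -0.469433
d^1_{0,0}(1.5096) = +0.530567 -0.469433 = +0.061134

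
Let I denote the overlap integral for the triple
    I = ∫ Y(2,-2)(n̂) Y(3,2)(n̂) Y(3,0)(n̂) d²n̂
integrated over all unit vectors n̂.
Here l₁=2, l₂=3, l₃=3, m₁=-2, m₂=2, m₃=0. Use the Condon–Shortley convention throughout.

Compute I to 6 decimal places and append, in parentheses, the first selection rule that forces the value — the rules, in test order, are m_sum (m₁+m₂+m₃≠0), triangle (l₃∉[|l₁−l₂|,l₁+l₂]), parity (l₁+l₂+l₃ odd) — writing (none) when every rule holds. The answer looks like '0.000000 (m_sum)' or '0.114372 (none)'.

-0.188063 (none)

m-sum 0 ✓  L=8 even ✓  1≤3≤5 ✓
Π(2lᵢ+1) = 5×7×7 = 245
triangle coeff Δ(2,3,3) = 1/3780
Σ_t [0,2]: t=0:+1/24 t=1:−1/4 t=2:+1/24 = -1/6
(3j)²=4/105 [(2 3 3; 0 0 0)], sign=+1
Σ_t [2,2]: t=2:+1/24 = 1/24
(3j)²=1/21 [(2 3 3; -2 2 0)], sign=-1
⇒ 4πI² = 4/9
I = (-1)√(4/9/(4π)) = -0.18806319
No selection rule forces the value: the integral is nonzero (none).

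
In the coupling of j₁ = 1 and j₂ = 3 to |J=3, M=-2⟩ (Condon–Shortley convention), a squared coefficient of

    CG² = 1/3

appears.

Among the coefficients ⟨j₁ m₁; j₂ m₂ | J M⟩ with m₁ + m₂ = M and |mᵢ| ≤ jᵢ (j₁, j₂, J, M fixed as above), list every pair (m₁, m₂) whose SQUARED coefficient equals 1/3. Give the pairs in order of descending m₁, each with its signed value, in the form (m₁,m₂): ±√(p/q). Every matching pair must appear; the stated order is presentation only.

Admissible pairs with m₁+m₂ = M = -2: (-1,-1), (0,-2), (1,-3)
  (m₁,m₂)=(1,-3): CG² = 1/4, CG = +√(1/4)
  (m₁,m₂)=(0,-2): CG² = 1/3, CG = +√(1/3)   ← matches the target
  (m₁,m₂)=(-1,-1): CG² = 5/12, CG = −√(5/12)
Pairs with CG² = 1/3: (0,-2): +√(1/3)

(0,-2): +√(1/3)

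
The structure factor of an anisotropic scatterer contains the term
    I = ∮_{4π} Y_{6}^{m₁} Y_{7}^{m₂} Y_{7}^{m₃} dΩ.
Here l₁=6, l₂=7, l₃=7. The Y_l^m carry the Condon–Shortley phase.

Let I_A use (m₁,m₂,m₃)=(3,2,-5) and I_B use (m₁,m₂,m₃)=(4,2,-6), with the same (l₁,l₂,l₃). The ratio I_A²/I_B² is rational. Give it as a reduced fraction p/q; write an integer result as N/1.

5/156

Same 6,7,7: normalisation and zero-m 3j drop out of the ratio.
A: Δ: 6! 6! 8! / 21! → 1/2444321880; sum: t=1:−1/232243200 t=2:+1/29030400 t=3:−1/37324800 = 1/298598400; 3j²(6 7 7; 3 2 -5) = Δ·Π!·Σ² = 7/16796  (sign +1)
B: Δ: 6! 6! 8! / 21! → 1/2444321880; sum: t=1:−1/580608000 t=2:+1/174182400 = 1/248832000; 3j²(6 7 7; 4 2 -6) = Δ·Π!·Σ² = 21/1615  (sign -1)
I_A²/I_B² = (7/16796)/(21/1615) = 5/156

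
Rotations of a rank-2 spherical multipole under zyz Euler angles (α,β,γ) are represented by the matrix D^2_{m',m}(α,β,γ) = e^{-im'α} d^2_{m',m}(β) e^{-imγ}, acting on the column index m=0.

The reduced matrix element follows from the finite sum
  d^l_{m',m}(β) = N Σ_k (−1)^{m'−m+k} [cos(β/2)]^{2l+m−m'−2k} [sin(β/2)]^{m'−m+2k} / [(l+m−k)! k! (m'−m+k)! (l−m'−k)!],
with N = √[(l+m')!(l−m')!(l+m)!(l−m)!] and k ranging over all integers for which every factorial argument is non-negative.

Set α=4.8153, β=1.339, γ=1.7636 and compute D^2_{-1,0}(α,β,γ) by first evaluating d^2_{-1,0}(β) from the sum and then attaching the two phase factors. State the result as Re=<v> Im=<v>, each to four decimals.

Re=0.0281 Im=-0.2724

First d^2_{-1,0}(β=1.3390), then the phase factors e^{-i(-1)α} and e^{-i(0)γ}:
c=cos(1.339000/2)=0.784132, s=sin(1.339000/2)=0.620594; N=√[1·6·2·2]=4.898979
k∈{1,2} keeps every argument non-negative
  k=1: (−1)^0·4.8990/(2)·0.7841^3·0.6206^1 = +0.732910
  k=2: (−1)^1·4.8990/(2)·0.7841^1·0.6206^3 = -0.459079
d^2_{-1,0}(1.3390) = +0.732910 -0.459079 = +0.273831
D = (+0.102729-0.994709i)·(+0.273831)·(+1.000000+0.000000i) = +0.028131-0.272382i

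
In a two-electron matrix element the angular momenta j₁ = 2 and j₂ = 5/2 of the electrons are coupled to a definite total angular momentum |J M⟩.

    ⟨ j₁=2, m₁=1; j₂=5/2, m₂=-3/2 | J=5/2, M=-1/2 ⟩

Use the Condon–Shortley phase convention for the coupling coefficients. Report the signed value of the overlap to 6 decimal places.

triangle: 2!×2!×3!/8! = 24/40320
(j±m)!: 3!×1!×1!×4!×2!×3! = 1728
prefactor² = (2J+1)×Δ×N² = 216/35
  k=0: +1/(0!×2!×1!×1!×1!×2!) = 1/4
  k=1: −1/(1!×1!×0!×0!×2!×3!) = -1/12
Σ = 1/6  ⇒  CG² = 216/35×(1/6)² = 6/35
CG = +√(6/35) = +0.414039

+0.414039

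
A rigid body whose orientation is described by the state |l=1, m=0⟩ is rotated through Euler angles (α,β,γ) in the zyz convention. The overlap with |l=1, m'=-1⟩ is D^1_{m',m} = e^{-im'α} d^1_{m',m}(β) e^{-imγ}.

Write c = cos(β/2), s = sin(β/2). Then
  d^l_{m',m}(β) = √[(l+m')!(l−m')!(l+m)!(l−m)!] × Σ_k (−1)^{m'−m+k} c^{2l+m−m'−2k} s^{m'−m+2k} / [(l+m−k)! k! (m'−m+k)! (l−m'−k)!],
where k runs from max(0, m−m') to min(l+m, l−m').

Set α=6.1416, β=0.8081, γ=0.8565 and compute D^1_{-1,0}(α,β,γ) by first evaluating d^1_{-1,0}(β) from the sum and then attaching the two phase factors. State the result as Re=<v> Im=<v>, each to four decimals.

Split into d^1_{-1,0}(β=0.8081) × two z-phases.
c=cos(0.808100/2)=0.919476, s=sin(0.808100/2)=0.393145; N=√[1·2·1·1]=1.414214
Admissible k: 1..1 (factorial args all ≥0)
  k=1: (−1)^0·1.4142/(1)·0.9195^1·0.3931^1 = +0.511221
d^1_{-1,0}(0.8081) = +0.511221
Attach z-rotation phases: D = e^{-i(-1)(6.1416)}·(+0.511221)·e^{-i(0)(0.8565)} = +0.506106-0.072140i

Re=0.5061 Im=-0.0721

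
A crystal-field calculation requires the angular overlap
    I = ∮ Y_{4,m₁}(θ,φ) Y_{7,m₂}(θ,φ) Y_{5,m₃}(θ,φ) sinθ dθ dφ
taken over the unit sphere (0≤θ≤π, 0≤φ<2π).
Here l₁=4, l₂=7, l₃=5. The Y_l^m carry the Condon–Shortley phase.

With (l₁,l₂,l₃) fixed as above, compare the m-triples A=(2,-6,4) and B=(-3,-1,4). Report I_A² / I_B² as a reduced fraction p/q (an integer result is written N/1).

Same 4,7,5: normalisation and zero-m 3j drop out of the ratio.
A: Δ: 6! 2! 8! / 17! → 1/6126120; sum: t=0:+1/7257600 t=1:−1/4838400 = -1/14515200; 3j²(4 7 5; 2 -6 4) = Δ·Π!·Σ² = 3/1190  (sign +1)
B: Δ: 6! 2! 8! / 17! → 1/6126120; sum: t=5:−1/1209600 t=6:+1/29030400 = -23/29030400; 3j²(4 7 5; -3 -1 4) = Δ·Π!·Σ² = 529/97240  (sign +1)
I_A²/I_B² = (3/1190)/(529/97240) = 1716/3703

1716/3703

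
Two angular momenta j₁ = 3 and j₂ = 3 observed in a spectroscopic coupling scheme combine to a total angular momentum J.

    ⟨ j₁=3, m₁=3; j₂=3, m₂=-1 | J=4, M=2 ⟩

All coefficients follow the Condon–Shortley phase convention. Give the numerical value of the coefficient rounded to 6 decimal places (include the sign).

j₁+j₂−J=2  J+j₁−j₂=4  J−j₁+j₂=4  j₁+j₂+J+1=11
(j₁±m₁, j₂±m₂, J±M) = (6,0,2,4,6,2)
P² = 995328/77
sum k=0..0:
  [0] +1/192 = 1/192
S = 1/192
C² = P²·S² = 27/77 ; C = +0.592157

+√(27/77) ≈ +0.592157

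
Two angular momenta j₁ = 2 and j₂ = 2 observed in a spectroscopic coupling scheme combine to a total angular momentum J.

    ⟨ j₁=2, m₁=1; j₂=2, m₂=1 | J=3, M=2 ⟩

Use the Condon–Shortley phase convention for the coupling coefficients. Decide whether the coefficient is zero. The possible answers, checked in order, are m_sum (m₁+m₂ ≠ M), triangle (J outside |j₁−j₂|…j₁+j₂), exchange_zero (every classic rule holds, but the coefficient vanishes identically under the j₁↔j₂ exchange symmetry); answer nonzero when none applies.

exchange_zero

m-sum: m₁+m₂ = 1+1 = 2, M = 2  ✓
triangle: |j₁−j₂| = 0 ≤ J = 3 ≤ j₁+j₂ = 4  ✓
exchange: j₁=j₂ and m₁=m₂, and (−1)^(j₁+j₂−J) = (−1)^1 = −1 forces ⟨j₁m₁;j₂m₂|JM⟩ = −⟨j₂m₂;j₁m₁|JM⟩ = −⟨j₁m₁;j₂m₂|JM⟩ ⇒ the coefficient vanishes identically
Racah sum check: Σ_k collapses to 0 ⇒ CG = 0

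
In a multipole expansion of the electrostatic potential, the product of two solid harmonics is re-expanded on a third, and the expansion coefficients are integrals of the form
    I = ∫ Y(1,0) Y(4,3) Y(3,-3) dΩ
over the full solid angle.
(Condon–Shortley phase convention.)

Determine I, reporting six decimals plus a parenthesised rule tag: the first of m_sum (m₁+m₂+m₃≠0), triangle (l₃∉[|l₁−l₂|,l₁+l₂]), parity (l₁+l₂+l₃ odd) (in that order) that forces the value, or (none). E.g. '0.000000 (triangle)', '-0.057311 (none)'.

-0.162868 (none)

m-sum 0 ✓  L=8 even ✓  3≤3≤5 ✓
Π(2lᵢ+1) = 3×9×7 = 189
triangle coeff Δ(1,4,3) = 1/252
Σ_t [1,1]: t=1:−1/36 = -1/36
(3j)²=4/63 [(1 4 3; 0 0 0)], sign=+1
Σ_t [1,1]: t=1:−1/720 = -1/720
(3j)²=1/36 [(1 4 3; 0 3 -3)], sign=-1
⇒ 4πI² = 1/3
I = (-1)√(1/3/(4π)) = -0.16286750
No selection rule forces the value: the integral is nonzero (none).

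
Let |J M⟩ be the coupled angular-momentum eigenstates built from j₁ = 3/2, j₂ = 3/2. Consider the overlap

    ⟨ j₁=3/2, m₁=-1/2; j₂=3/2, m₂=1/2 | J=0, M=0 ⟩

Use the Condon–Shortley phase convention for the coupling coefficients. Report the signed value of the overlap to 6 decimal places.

+√(1/4) = +0.500000

√[1·3!0!0!/4! · 1!2!2!1!0!0!] = √(1)
  +(−1)^2/∏(2,1,0,0,0,0)! = 1/2  (running 1/2)
⟨..|..⟩ = √(1)·(1/2) = +0.500000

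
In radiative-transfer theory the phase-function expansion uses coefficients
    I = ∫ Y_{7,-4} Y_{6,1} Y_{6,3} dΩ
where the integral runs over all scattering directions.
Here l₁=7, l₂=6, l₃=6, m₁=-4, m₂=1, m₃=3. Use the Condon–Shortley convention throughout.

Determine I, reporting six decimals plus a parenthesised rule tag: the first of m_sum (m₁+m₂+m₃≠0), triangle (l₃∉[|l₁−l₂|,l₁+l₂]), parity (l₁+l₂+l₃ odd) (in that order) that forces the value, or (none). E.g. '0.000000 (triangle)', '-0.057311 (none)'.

0.000000 (parity)

L=19 odd ⇒ parity kills the (l;000) factor ⇒ I = 0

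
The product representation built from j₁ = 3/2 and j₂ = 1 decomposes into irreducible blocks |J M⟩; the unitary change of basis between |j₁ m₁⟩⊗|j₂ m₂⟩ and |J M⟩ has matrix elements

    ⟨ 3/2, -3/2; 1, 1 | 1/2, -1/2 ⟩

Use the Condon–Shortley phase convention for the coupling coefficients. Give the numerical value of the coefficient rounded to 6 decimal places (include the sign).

+√(1/2) ≈ +0.707107

j₁+j₂−J=2  J+j₁−j₂=1  J−j₁+j₂=0  j₁+j₂+J+1=4
(j₁±m₁, j₂±m₂, J±M) = (0,3,2,0,0,1)
P² = 2
sum k=2..2:
  [2] +1/2 = 1/2
S = 1/2
C² = P²·S² = 1/2 ; C = +0.707107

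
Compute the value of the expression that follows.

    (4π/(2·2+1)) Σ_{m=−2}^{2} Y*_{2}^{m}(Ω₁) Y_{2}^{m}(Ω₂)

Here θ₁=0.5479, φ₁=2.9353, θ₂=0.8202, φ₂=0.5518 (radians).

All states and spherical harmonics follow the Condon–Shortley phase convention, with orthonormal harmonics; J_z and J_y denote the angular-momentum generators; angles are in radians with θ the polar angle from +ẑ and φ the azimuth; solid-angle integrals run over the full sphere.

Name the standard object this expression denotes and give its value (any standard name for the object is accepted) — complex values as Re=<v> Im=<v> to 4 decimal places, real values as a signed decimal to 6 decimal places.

This sum is the spherical-harmonic addition theorem: it equals the Legendre polynomial P_l(cos γ) of the angle γ between the two directions.
Summing Y*_{l m}(θ₁,φ₁)·Y_{l m}(θ₂,φ₂) over m ∈ [−2, 2]; prefactor 4π/(2·2+1) = 2.513274:
  m=-2: (0.096014, -0.042026) × (0.093036, -0.184432) = (0.001182, -0.021618)  (running Σ = (0.001182, -0.021618))
  m=-1: (-0.336228, 0.070362) × (0.328148, -0.202003) = (-0.096119, 0.091008)  (running Σ = (-0.094937, 0.069390))
  m=0: (0.374055, -0.000000) × (0.124794, 0.000000) = (0.046680, 0.000000)  (running Σ = (-0.048258, 0.069390))
  m=1: (0.336228, 0.070362) × (-0.328148, -0.202003) = (-0.096119, -0.091008)  (running Σ = (-0.144377, -0.021618))
  m=2: (0.096014, 0.042026) × (0.093036, 0.184432) = (0.001182, 0.021618)  (running Σ = (-0.143195, 0.000000))
Accumulated sum (-0.143195, 0.000000); after 4π/(2l+1) scaling, (-0.359888, 0.000000) ⇒ P_2 = -0.359888

Legendre polynomial (addition theorem), -0.359888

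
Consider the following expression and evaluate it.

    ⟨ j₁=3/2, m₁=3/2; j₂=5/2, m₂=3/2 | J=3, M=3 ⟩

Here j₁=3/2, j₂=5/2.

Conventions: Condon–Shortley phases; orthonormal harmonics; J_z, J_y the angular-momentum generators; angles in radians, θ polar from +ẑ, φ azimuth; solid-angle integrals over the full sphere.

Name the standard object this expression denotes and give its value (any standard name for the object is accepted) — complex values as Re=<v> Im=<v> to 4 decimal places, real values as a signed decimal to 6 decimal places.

Clebsch–Gordan coefficient, +√(3/8) ≈ +0.612372

This is a Clebsch–Gordan (vector-coupling) coefficient.
√[7·1!2!4!/8! · 3!0!4!1!6!0!] = √(864)
  +(−1)^0/∏(0,1,0,4,2,0)! = 1/48  (running 1/48)
⟨..|..⟩ = √(864)·(1/48) = +0.612372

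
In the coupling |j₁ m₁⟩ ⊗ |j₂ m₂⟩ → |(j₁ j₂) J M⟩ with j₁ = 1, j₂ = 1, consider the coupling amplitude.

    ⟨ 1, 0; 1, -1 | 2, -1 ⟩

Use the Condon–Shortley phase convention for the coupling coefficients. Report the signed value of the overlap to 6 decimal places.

triangle: 0!*2!*2!/5! = 4/120
(j±m)!: 1!*1!*0!*2!*1!*3! = 12
prefactor² = (2J+1)*Δ*N² = 2
  k=0: +1/(0!*0!*1!*0!*1!*2!) = 1/2
Σ = 1/2  ⇒  CG² = 2*(1/2)² = 1/2
CG = +√(1/2) = +0.707107

+√(1/2) ≈ +0.707107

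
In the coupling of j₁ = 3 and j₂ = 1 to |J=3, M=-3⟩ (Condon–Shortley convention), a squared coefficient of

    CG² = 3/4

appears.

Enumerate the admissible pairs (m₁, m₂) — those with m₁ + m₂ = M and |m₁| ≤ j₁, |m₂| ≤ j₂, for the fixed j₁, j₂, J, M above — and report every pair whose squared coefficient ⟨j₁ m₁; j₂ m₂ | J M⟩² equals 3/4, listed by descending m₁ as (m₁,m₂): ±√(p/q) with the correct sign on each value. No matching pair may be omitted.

(-3,0): −√(3/4)

Admissible pairs with m₁+m₂ = M = -3: (-3,0), (-2,-1)
  (m₁,m₂)=(-2,-1): CG² = 1/4, CG = +√(1/4)
  (m₁,m₂)=(-3,0): CG² = 3/4, CG = −√(3/4)   ← matches the target
Pairs with CG² = 3/4: (-3,0): −√(3/4)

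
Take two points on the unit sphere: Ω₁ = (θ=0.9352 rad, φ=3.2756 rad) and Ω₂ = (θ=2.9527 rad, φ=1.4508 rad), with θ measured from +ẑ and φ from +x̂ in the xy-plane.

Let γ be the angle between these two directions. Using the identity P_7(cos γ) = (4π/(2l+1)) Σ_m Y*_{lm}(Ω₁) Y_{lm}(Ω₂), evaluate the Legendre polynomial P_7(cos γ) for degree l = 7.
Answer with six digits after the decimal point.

Term-by-term m-sum for l=7 (normalisation 4π/15 = 0.837758):
  term(m=-7) = 0.00000 + 0.00000j   from Y*(Ω₁)=-0.06462 - 0.08812j, Y(Ω₂)=-0.00000 + 0.00000j
  term(m=-6) = 0.00000 + 0.00002j   from Y*(Ω₁)=0.20927 + 0.21722j, Y(Ω₂)=0.00006 + 0.00005j
  term(m=-5) = -0.00042 + 0.00013j   from Y*(Ω₁)=-0.34760 - 0.27541j, Y(Ω₂)=0.00056 - 0.00082j
  term(m=-4) = -0.00130 - 0.00210j   from Y*(Ω₁)=0.24842 + 0.14757j, Y(Ω₂)=-0.00758 - 0.00395j
  term(m=-3) = -0.00528 + 0.00553j   from Y*(Ω₁)=0.13258 + 0.05637j, Y(Ω₂)=-0.01869 + 0.04964j
  term(m=-2) = -0.07178 - 0.03996j   from Y*(Ω₁)=-0.34834 - 0.09566j, Y(Ω₂)=0.22090 + 0.05406j
  term(m=-1) = 0.00096 - 0.00371j   from Y*(Ω₁)=0.00638 + 0.00086j, Y(Ω₂)=0.07141 - 0.59221j
  term(m=+0) = -0.21582 + 0.00000j   from Y*(Ω₁)=0.35346 + 0.00000j, Y(Ω₂)=-0.61059 + 0.00000j
  term(m=+1) = 0.00096 + 0.00371j   from Y*(Ω₁)=-0.00638 + 0.00086j, Y(Ω₂)=-0.07141 - 0.59221j
  term(m=+2) = -0.07178 + 0.03996j   from Y*(Ω₁)=-0.34834 + 0.09566j, Y(Ω₂)=0.22090 - 0.05406j
  term(m=+3) = -0.00528 - 0.00553j   from Y*(Ω₁)=-0.13258 + 0.05637j, Y(Ω₂)=0.01869 + 0.04964j
  term(m=+4) = -0.00130 + 0.00210j   from Y*(Ω₁)=0.24842 - 0.14757j, Y(Ω₂)=-0.00758 + 0.00395j
  term(m=+5) = -0.00042 - 0.00013j   from Y*(Ω₁)=0.34760 - 0.27541j, Y(Ω₂)=-0.00056 - 0.00082j
  term(m=+6) = 0.00000 - 0.00002j   from Y*(Ω₁)=0.20927 - 0.21722j, Y(Ω₂)=0.00006 - 0.00005j
  term(m=+7) = 0.00000 - 0.00000j   from Y*(Ω₁)=0.06462 - 0.08812j, Y(Ω₂)=0.00000 + 0.00000j
Σ over m = -0.37143 - 0.00000j; ×(4π/15) → -0.31117 - 0.00000j. Real part: -0.311169

-0.311169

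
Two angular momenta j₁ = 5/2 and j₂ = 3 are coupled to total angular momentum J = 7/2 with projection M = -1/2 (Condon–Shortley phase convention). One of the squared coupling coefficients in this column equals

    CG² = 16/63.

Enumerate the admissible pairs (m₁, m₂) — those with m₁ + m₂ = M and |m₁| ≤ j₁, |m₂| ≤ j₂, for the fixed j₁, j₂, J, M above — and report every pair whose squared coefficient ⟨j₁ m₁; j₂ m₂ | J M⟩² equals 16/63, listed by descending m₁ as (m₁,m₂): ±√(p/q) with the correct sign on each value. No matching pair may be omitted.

Admissible pairs with m₁+m₂ = M = -1/2: (-5/2,2), (-3/2,1), (-1/2,0), (1/2,-1), (3/2,-2), (5/2,-3)
  (m₁,m₂)=(5/2,-3): CG² = 2/21, CG = +√(2/21)
  (m₁,m₂)=(3/2,-2): CG² = 20/63, CG = +√(20/63)
  (m₁,m₂)=(1/2,-1): CG² = 1/63, CG = −√(1/63)
  (m₁,m₂)=(-1/2,0): CG² = 4/21, CG = −√(4/21)
  (m₁,m₂)=(-3/2,1): CG² = 8/63, CG = +√(8/63)
  (m₁,m₂)=(-5/2,2): CG² = 16/63, CG = +√(16/63)   ← matches the target
Pairs with CG² = 16/63: (-5/2,2): +√(16/63)

(-5/2,2): +√(16/63)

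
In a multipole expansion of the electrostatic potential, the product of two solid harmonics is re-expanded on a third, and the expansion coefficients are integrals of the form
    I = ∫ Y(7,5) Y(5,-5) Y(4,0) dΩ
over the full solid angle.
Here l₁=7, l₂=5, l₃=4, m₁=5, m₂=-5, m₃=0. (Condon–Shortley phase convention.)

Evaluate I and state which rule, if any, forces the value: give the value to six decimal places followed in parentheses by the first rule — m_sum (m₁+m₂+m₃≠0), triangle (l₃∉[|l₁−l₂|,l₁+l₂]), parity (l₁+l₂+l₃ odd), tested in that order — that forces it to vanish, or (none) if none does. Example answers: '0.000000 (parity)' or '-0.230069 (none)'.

Rules hold: Σm=0, L=16 even, 2≤4≤12.
N = 15·11·9 = 1485
Δ = 8!·6!·2!/17! = 1/6126120
Racah Σ t=3..5: t=3:−1/69120 t=4:+1/20736 t=5:−1/69120 = 1/51840
⇒ 3j(7 5 4; 0 0 0)² = 280/21879, sgn +1
Racah Σ t=0..0: t=0:+1/3870720 = 1/3870720
⇒ 3j(7 5 4; 5 -5 0)² = 135/6188, sgn +1
4πI² = N·(3j₀)²·(3jₘ)² = 20250/48841
I = +1·√(0.414611/4π) = 0.18164160
No selection rule forces the value: the integral is nonzero (none).

0.181642 (none)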